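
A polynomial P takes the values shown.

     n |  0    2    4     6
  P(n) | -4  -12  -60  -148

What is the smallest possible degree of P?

Forward differences of the values at n = 0, 2, 4, 6:
  P  : -4  -12  -60  -148
  Δ  : -8  -48  -88
  Δ^2: -40  -40
  Δ^3: 0
The second differences are constant (-40) and nonzero, while all higher differences vanish, so the minimal degree is 2.

2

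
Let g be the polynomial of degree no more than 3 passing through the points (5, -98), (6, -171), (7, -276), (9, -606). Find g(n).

Write g(n) = an^3 + bn^2 + cn + d. Substituting each data point gives a linear system:
  125a + 25b + 5c + d = -98
  216a + 36b + 6c + d = -171
  343a + 49b + 7c + d = -276
  729a + 81b + 9c + d = -606
Solving the system yields a = -1, b = 2, c = -4, d = -3.
So g(n) = -n³ + 2n² - 4n - 3.
Check: g(7) = -276. ✓

g(n) = -n^3 + 2n^2 - 4n - 3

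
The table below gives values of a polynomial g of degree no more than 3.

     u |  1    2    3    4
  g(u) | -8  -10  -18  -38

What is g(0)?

Forward differences of the values at u = 1, 2, 3, 4:
  g  : -8  -10  -18  -38
  Δ  : -2  -8  -20
  Δ^2: -6  -12
  Δ^3: -6
The third differences are constant, confirming degree 3.
Interpolating (Newton forward form) and evaluating at u = 0 gives g(0) = -6.

-6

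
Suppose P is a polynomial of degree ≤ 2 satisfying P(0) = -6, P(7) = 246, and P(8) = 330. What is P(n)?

P(n) = 6n^2 - 6n - 6

Using the Lagrange interpolation formula with nodes 0, 7, 8:
  L_0(n) = (n - 7)(n - 8) / 56
  L_1(n) = n(n - 8) / -7
  L_2(n) = n(n - 7) / 8
Then P(n) = -6·L_0(n) + 246·L_1(n) + 330·L_2(n).
Expanding and collecting terms gives P(n) = 6n² - 6n - 6.
Check: P(7) = 246. ✓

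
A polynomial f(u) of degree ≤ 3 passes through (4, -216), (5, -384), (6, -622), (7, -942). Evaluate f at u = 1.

-12

Using the Lagrange interpolation formula with nodes 4, 5, 6, 7:
  L_0(u) = (u - 5)(u - 6)(u - 7) / -6
  L_1(u) = (u - 4)(u - 6)(u - 7) / 2
  L_2(u) = (u - 4)(u - 5)(u - 7) / -2
  L_3(u) = (u - 4)(u - 5)(u - 6) / 6
Then f(u) = -216·L_0(u) - 384·L_1(u) - 622·L_2(u) - 942·L_3(u).
Expanding and collecting terms gives f(u) = -2u³ - 5u² - u - 4.
Evaluating at u = 1: f(1) = -12.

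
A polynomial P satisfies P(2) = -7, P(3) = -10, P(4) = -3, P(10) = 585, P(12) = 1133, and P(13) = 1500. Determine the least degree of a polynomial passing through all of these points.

3

Divided differences on the nodes 2, 3, 4, 10, 12, 13:
  order 0: -7  -10  -3  585  1133  1500
  order 1: -3  7  98  274  367
  order 2: 5  13  22  31
  order 3: 1  1  1
  order 4: 0  0
  order 5: 0
The order-3 divided differences are all 1 (nonzero) and every higher order vanishes, so the data lies on a polynomial of degree exactly 3.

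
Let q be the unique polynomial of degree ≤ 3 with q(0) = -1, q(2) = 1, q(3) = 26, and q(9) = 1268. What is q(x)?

q(x) = 2x^3 - 2x^2 - 3x - 1

Write q(x) = ax^3 + bx^2 + cx + d. Substituting each data point gives a linear system:
  d = -1
  8a + 4b + 2c + d = 1
  27a + 9b + 3c + d = 26
  729a + 81b + 9c + d = 1268
Solving the system yields a = 2, b = -2, c = -3, d = -1.
So q(x) = 2x^3 - 2x^2 - 3x - 1.
Check: q(0) = -1. ✓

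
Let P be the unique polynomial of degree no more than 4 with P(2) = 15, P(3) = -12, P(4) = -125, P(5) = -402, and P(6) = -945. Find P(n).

Write P(n) = an^4 + bn^3 + cn^2 + dn + e. Substituting each data point gives a linear system:
  16a + 8b + 4c + 2d + e = 15
  81a + 27b + 9c + 3d + e = -12
  256a + 64b + 16c + 4d + e = -125
  625a + 125b + 25c + 5d + e = -402
  1296a + 216b + 36c + 6d + e = -945
Solving the system yields a = -1, b = 1, c = 3, d = 4, e = 3.
So P(n) = -n⁴ + n³ + 3n² + 4n + 3.
Check: P(4) = -125. ✓

P(n) = -n^4 + n^3 + 3n^2 + 4n + 3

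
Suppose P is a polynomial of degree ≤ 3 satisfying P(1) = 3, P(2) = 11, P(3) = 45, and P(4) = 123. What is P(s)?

P(s) = 3s^3 - 5s^2 + 2s + 3

Write P(s) = as^3 + bs^2 + cs + d. Substituting each data point gives a linear system:
  a + b + c + d = 3
  8a + 4b + 2c + d = 11
  27a + 9b + 3c + d = 45
  64a + 16b + 4c + d = 123
Solving the system yields a = 3, b = -5, c = 2, d = 3.
So P(s) = 3s^3 - 5s^2 + 2s + 3.
Check: P(3) = 45. ✓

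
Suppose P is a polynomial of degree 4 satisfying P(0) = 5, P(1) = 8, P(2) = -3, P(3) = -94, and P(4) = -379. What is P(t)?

P(t) = -2t^4 + t^3 + 4t^2 + 5

Write P(t) = at^4 + bt^3 + ct^2 + dt + e. Substituting each data point gives a linear system:
  e = 5
  a + b + c + d + e = 8
  16a + 8b + 4c + 2d + e = -3
  81a + 27b + 9c + 3d + e = -94
  256a + 64b + 16c + 4d + e = -379
Solving the system yields a = -2, b = 1, c = 4, d = 0, e = 5.
So P(t) = -2t^4 + t^3 + 4t^2 + 5.
Check: P(1) = 8. ✓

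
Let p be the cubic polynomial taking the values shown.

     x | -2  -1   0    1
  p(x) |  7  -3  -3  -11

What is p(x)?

Using the Lagrange interpolation formula with nodes -2, -1, 0, 1:
  L_0(x) = (x + 1)x(x - 1) / -6
  L_1(x) = (x + 2)x(x - 1) / 2
  L_2(x) = (x + 2)(x + 1)(x - 1) / -2
  L_3(x) = (x + 2)(x + 1)x / 6
Then p(x) = 7·L_0(x) - 3·L_1(x) - 3·L_2(x) - 11·L_3(x).
Expanding and collecting terms gives p(x) = -3x^3 - 4x^2 - x - 3.
Check: p(0) = -3. ✓

p(x) = -3x^3 - 4x^2 - x - 3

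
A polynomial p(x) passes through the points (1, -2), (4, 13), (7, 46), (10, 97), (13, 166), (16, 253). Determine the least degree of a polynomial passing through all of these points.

Forward differences of the values at x = 1, 4, 7, 10, 13, 16:
  p  : -2  13  46  97  166  253
  Δ  : 15  33  51  69  87
  Δ^2: 18  18  18  18
  Δ^3: 0  0  0
  Δ^4: 0  0
  Δ^5: 0
The second differences are constant (18) and nonzero, while all higher differences vanish, so the minimal degree is 2.

2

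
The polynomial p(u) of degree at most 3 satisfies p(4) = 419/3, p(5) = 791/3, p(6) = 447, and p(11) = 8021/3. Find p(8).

3119/3

Write p(u) = au^3 + bu^2 + cu + d. Substituting each data point gives a linear system:
  64a + 16b + 4c + d = 419/3
  125a + 25b + 5c + d = 791/3
  216a + 36b + 6c + d = 447
  1331a + 121b + 11c + d = 8021/3
Solving the system yields a = 2, b = -1/3, c = 5, d = -3.
So p(u) = 2u³ - (1/3)u² + 5u - 3.
Then p(8) = 3119/3.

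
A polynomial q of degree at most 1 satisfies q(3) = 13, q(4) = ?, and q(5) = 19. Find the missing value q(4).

On equispaced nodes a degree-1 polynomial has vanishing second forward difference, so
  q(3) - 2·q(4) + q(5) = 0.
Substituting the known values and solving for q(4):
  -2·q(4) = -32
  q(4) = 16.

16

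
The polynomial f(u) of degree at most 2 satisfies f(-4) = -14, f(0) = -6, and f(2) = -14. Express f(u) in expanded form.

Write f(u) = au^2 + bu + c. Substituting each data point gives a linear system:
  16a - 4b + c = -14
  c = -6
  4a + 2b + c = -14
Solving the system yields a = -1, b = -2, c = -6.
So f(u) = -u² - 2u - 6.
Check: f(-4) = -14. ✓

f(u) = -u^2 - 2u - 6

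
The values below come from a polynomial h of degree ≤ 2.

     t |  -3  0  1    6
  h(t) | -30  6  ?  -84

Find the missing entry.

The 3 known points determine the degree-2 polynomial uniquely.
Write h(t) = at^2 + bt + c. Substituting each data point gives a linear system:
  9a - 3b + c = -30
  c = 6
  36a + 6b + c = -84
Solving the system yields a = -3, b = 3, c = 6.
So h(t) = -3t^2 + 3t + 6.
Then h(1) = 6.

6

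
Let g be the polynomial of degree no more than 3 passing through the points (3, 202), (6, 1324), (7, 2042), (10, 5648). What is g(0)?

Write g(s) = as^3 + bs^2 + cs + d. Substituting each data point gives a linear system:
  27a + 9b + 3c + d = 202
  216a + 36b + 6c + d = 1324
  343a + 49b + 7c + d = 2042
  1000a + 100b + 10c + d = 5648
Solving the system yields a = 5, b = 6, c = 5, d = -2.
So g(s) = 5s³ + 6s² + 5s - 2.
Then g(0) = -2.

-2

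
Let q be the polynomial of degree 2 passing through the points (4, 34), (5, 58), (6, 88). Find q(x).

Using the Lagrange interpolation formula with nodes 4, 5, 6:
  L_0(x) = (x - 5)(x - 6) / 2
  L_1(x) = (x - 4)(x - 6) / -1
  L_2(x) = (x - 4)(x - 5) / 2
Then q(x) = 34·L_0(x) + 58·L_1(x) + 88·L_2(x).
Expanding and collecting terms gives q(x) = 3x^2 - 3x - 2.
Check: q(4) = 34. ✓

q(x) = 3x^2 - 3x - 2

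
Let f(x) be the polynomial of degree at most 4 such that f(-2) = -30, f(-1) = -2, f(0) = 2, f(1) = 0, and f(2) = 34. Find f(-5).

-78

Write f(x) = ax^4 + bx^3 + cx^2 + dx + e. Substituting each data point gives a linear system:
  16a - 8b + 4c - 2d + e = -30
  a - b + c - d + e = -2
  e = 2
  a + b + c + d + e = 0
  16a + 8b + 4c + 2d + e = 34
Solving the system yields a = 1, b = 5, c = -4, d = -4, e = 2.
So f(x) = x^4 + 5x^3 - 4x^2 - 4x + 2.
Then f(-5) = -78.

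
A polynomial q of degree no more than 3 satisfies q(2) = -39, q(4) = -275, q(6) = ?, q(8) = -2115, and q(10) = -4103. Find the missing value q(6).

The 4 known points determine the degree-3 polynomial uniquely.
Write q(n) = an^3 + bn^2 + cn + d. Substituting each data point gives a linear system:
  8a + 4b + 2c + d = -39
  64a + 16b + 4c + d = -275
  512a + 64b + 8c + d = -2115
  1000a + 100b + 10c + d = -4103
Solving the system yields a = -4, b = -1, c = 0, d = -3.
So q(n) = -4n^3 - n^2 - 3.
Then q(6) = -903.

-903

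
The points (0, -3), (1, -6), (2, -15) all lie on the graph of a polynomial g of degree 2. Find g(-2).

-15

Using the Lagrange interpolation formula with nodes 0, 1, 2:
  L_0(x) = (x - 1)(x - 2) / 2
  L_1(x) = x(x - 2) / -1
  L_2(x) = x(x - 1) / 2
Then g(x) = -3·L_0(x) - 6·L_1(x) - 15·L_2(x).
Expanding and collecting terms gives g(x) = -3x^2 - 3.
Evaluating at x = -2: g(-2) = -15.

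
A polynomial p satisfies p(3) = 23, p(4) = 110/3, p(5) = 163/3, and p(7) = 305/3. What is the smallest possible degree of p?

Divided differences on the nodes 3, 4, 5, 7:
  order 0: 23  110/3  163/3  305/3
  order 1: 41/3  53/3  71/3
  order 2: 2  2
  order 3: 0
The order-2 divided differences are all 2 (nonzero) and every higher order vanishes, so the data lies on a polynomial of degree exactly 2.

2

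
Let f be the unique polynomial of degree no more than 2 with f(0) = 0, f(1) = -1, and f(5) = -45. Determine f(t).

f(t) = -2t^2 + t

Using the Lagrange interpolation formula with nodes 0, 1, 5:
  L_0(t) = (t - 1)(t - 5) / 5
  L_1(t) = t(t - 5) / -4
  L_2(t) = t(t - 1) / 20
Then f(t) = 0·L_0(t) - 1·L_1(t) - 45·L_2(t).
Expanding and collecting terms gives f(t) = -2t^2 + t.
Check: f(0) = 0. ✓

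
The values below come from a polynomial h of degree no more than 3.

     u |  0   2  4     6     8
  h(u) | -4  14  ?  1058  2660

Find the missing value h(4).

272

On equispaced nodes a degree-3 polynomial has vanishing fourth forward difference, so
  h(0) - 4·h(2) + 6·h(4) - 4·h(6) + h(8) = 0.
Substituting the known values and solving for h(4):
  6·h(4) = 1632
  h(4) = 272.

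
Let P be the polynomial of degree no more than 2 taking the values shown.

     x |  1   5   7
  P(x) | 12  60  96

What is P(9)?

140

Using the Lagrange interpolation formula with nodes 1, 5, 7:
  L_0(x) = (x - 5)(x - 7) / 24
  L_1(x) = (x - 1)(x - 7) / -8
  L_2(x) = (x - 1)(x - 5) / 12
Then P(x) = 12·L_0(x) + 60·L_1(x) + 96·L_2(x).
Expanding and collecting terms gives P(x) = x² + 6x + 5.
Evaluating at x = 9: P(9) = 140.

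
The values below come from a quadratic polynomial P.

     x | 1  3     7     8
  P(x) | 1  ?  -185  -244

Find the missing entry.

-29

The 3 known points determine the degree-2 polynomial uniquely.
Write P(x) = ax^2 + bx + c. Substituting each data point gives a linear system:
  a + b + c = 1
  49a + 7b + c = -185
  64a + 8b + c = -244
Solving the system yields a = -4, b = 1, c = 4.
So P(x) = -4x^2 + x + 4.
Then P(3) = -29.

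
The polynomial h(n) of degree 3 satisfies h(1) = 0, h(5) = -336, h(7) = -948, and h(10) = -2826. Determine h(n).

Using the Lagrange interpolation formula with nodes 1, 5, 7, 10:
  L_0(n) = (n - 5)(n - 7)(n - 10) / -216
  L_1(n) = (n - 1)(n - 7)(n - 10) / 40
  L_2(n) = (n - 1)(n - 5)(n - 10) / -36
  L_3(n) = (n - 1)(n - 5)(n - 7) / 135
Then h(n) = 0·L_0(n) - 336·L_1(n) - 948·L_2(n) - 2826·L_3(n).
Expanding and collecting terms gives h(n) = -3n^3 + 2n^2 - 3n + 4.
Check: h(5) = -336. ✓

h(n) = -3n^3 + 2n^2 - 3n + 4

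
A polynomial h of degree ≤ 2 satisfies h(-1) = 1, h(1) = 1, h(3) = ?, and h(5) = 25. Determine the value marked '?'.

The 3 known points determine the degree-2 polynomial uniquely.
Write h(n) = an^2 + bn + c. Substituting each data point gives a linear system:
  a - b + c = 1
  a + b + c = 1
  25a + 5b + c = 25
Solving the system yields a = 1, b = 0, c = 0.
So h(n) = n^2.
Then h(3) = 9.

9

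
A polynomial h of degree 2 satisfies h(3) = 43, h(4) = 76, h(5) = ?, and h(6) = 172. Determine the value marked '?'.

119

The 3 known points determine the degree-2 polynomial uniquely.
Write h(x) = ax^2 + bx + c. Substituting each data point gives a linear system:
  9a + 3b + c = 43
  16a + 4b + c = 76
  36a + 6b + c = 172
Solving the system yields a = 5, b = -2, c = 4.
So h(x) = 5x^2 - 2x + 4.
Then h(5) = 119.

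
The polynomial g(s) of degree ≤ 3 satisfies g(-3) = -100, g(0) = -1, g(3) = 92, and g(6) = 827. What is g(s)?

g(s) = 4s^3 - (1/3)s^2 - 4s - 1

Using the Lagrange interpolation formula with nodes -3, 0, 3, 6:
  L_0(s) = s(s - 3)(s - 6) / -162
  L_1(s) = (s + 3)(s - 3)(s - 6) / 54
  L_2(s) = (s + 3)s(s - 6) / -54
  L_3(s) = (s + 3)s(s - 3) / 162
Then g(s) = -100·L_0(s) - 1·L_1(s) + 92·L_2(s) + 827·L_3(s).
Expanding and collecting terms gives g(s) = 4s³ - (1/3)s² - 4s - 1.
Check: g(3) = 92. ✓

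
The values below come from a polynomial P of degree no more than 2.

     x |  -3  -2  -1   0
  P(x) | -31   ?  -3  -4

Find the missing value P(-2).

The 3 known points determine the degree-2 polynomial uniquely.
Write P(x) = ax^2 + bx + c. Substituting each data point gives a linear system:
  9a - 3b + c = -31
  a - b + c = -3
  c = -4
Solving the system yields a = -5, b = -6, c = -4.
So P(x) = -5x^2 - 6x - 4.
Then P(-2) = -12.

-12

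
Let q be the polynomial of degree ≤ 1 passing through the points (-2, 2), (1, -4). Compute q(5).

Using the Lagrange interpolation formula with nodes -2, 1:
  L_0(u) = (u - 1) / -3
  L_1(u) = (u + 2) / 3
Then q(u) = 2·L_0(u) - 4·L_1(u).
Expanding and collecting terms gives q(u) = -2u - 2.
Evaluating at u = 5: q(5) = -12.

-12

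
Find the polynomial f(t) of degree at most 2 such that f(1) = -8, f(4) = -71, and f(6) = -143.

f(t) = -3t^2 - 6t + 1

Write f(t) = at^2 + bt + c. Substituting each data point gives a linear system:
  a + b + c = -8
  16a + 4b + c = -71
  36a + 6b + c = -143
Solving the system yields a = -3, b = -6, c = 1.
So f(t) = -3t^2 - 6t + 1.
Check: f(1) = -8. ✓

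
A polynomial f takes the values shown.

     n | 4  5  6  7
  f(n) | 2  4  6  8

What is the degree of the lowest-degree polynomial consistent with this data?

1

Forward differences of the values at n = 4, 5, 6, 7:
  f  : 2  4  6  8
  Δ  : 2  2  2
  Δ^2: 0  0
  Δ^3: 0
The first differences are constant (2) and nonzero, while all higher differences vanish, so the minimal degree is 1.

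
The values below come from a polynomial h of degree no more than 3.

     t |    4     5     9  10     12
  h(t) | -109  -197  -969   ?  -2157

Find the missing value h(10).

The 4 known points determine the degree-3 polynomial uniquely.
Write h(t) = at^3 + bt^2 + ct + d. Substituting each data point gives a linear system:
  64a + 16b + 4c + d = -109
  125a + 25b + 5c + d = -197
  729a + 81b + 9c + d = -969
  1728a + 144b + 12c + d = -2157
Solving the system yields a = -1, b = -3, c = 0, d = 3.
So h(t) = -t^3 - 3t^2 + 3.
Then h(10) = -1297.

-1297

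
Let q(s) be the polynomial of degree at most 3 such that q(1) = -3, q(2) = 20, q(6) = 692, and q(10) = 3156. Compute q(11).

4187

Using the Lagrange interpolation formula with nodes 1, 2, 6, 10:
  L_0(s) = (s - 2)(s - 6)(s - 10) / -45
  L_1(s) = (s - 1)(s - 6)(s - 10) / 32
  L_2(s) = (s - 1)(s - 2)(s - 10) / -80
  L_3(s) = (s - 1)(s - 2)(s - 6) / 288
Then q(s) = -3·L_0(s) + 20·L_1(s) + 692·L_2(s) + 3156·L_3(s).
Expanding and collecting terms gives q(s) = 3s^3 + 2s^2 - 4s - 4.
Evaluating at s = 11: q(11) = 4187.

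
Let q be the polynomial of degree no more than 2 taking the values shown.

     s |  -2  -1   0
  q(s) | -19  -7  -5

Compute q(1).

-13

Write q(s) = as^2 + bs + c. Substituting each data point gives a linear system:
  4a - 2b + c = -19
  a - b + c = -7
  c = -5
Solving the system yields a = -5, b = -3, c = -5.
So q(s) = -5s^2 - 3s - 5.
Then q(1) = -13.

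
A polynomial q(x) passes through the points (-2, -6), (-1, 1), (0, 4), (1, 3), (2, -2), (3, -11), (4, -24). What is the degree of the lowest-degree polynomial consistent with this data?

Forward differences of the values at x = -2, -1, 0, 1, 2, 3, 4:
  q  : -6  1  4  3  -2  -11  -24
  Δ  : 7  3  -1  -5  -9  -13
  Δ^2: -4  -4  -4  -4  -4
  Δ^3: 0  0  0  0
  Δ^4: 0  0  0
  Δ^5: 0  0
  Δ^6: 0
The second differences are constant (-4) and nonzero, while all higher differences vanish, so the minimal degree is 2.

2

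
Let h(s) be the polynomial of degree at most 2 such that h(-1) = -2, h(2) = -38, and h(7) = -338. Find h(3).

-74

Using the Lagrange interpolation formula with nodes -1, 2, 7:
  L_0(s) = (s - 2)(s - 7) / 24
  L_1(s) = (s + 1)(s - 7) / -15
  L_2(s) = (s + 1)(s - 2) / 40
Then h(s) = -2·L_0(s) - 38·L_1(s) - 338·L_2(s).
Expanding and collecting terms gives h(s) = -6s^2 - 6s - 2.
Evaluating at s = 3: h(3) = -74.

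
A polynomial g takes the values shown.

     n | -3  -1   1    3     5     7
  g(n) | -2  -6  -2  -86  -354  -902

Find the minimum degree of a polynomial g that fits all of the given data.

Forward differences of the values at n = -3, -1, 1, 3, 5, 7:
  g  : -2  -6  -2  -86  -354  -902
  Δ  : -4  4  -84  -268  -548
  Δ^2: 8  -88  -184  -280
  Δ^3: -96  -96  -96
  Δ^4: 0  0
  Δ^5: 0
The third differences are constant (-96) and nonzero, while all higher differences vanish, so the minimal degree is 3.

3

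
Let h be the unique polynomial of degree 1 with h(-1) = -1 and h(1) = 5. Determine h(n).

h(n) = 3n + 2

Write h(n) = an + b. Substituting each data point gives a linear system:
  -a + b = -1
  a + b = 5
Solving the system yields a = 3, b = 2.
So h(n) = 3n + 2.
Check: h(1) = 5. ✓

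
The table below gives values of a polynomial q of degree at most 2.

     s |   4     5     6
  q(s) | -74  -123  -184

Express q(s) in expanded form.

Using the Lagrange interpolation formula with nodes 4, 5, 6:
  L_0(s) = (s - 5)(s - 6) / 2
  L_1(s) = (s - 4)(s - 6) / -1
  L_2(s) = (s - 4)(s - 5) / 2
Then q(s) = -74·L_0(s) - 123·L_1(s) - 184·L_2(s).
Expanding and collecting terms gives q(s) = -6s² + 5s + 2.
Check: q(5) = -123. ✓

q(s) = -6s^2 + 5s + 2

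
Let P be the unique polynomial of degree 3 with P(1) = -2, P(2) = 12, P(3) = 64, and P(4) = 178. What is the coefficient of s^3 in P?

Write P(s) = as^3 + bs^2 + cs + d. Substituting each data point gives a linear system:
  a + b + c + d = -2
  8a + 4b + 2c + d = 12
  27a + 9b + 3c + d = 64
  64a + 16b + 4c + d = 178
Solving the system yields a = 4, b = -5, c = 1, d = -2.
So P(s) = 4s^3 - 5s^2 + s - 2.
The leading coefficient is 4.

4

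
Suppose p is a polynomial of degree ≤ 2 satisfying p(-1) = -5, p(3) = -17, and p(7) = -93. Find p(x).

p(x) = -2x^2 + x - 2

Using the Lagrange interpolation formula with nodes -1, 3, 7:
  L_0(x) = (x - 3)(x - 7) / 32
  L_1(x) = (x + 1)(x - 7) / -16
  L_2(x) = (x + 1)(x - 3) / 32
Then p(x) = -5·L_0(x) - 17·L_1(x) - 93·L_2(x).
Expanding and collecting terms gives p(x) = -2x^2 + x - 2.
Check: p(3) = -17. ✓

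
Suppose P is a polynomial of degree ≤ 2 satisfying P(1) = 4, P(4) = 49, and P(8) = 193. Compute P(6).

109

Write P(x) = ax^2 + bx + c. Substituting each data point gives a linear system:
  a + b + c = 4
  16a + 4b + c = 49
  64a + 8b + c = 193
Solving the system yields a = 3, b = 0, c = 1.
So P(x) = 3x^2 + 1.
Then P(6) = 109.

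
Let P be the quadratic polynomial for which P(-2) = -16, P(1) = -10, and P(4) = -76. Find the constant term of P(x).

-4

Write P(x) = ax^2 + bx + c. Substituting each data point gives a linear system:
  4a - 2b + c = -16
  a + b + c = -10
  16a + 4b + c = -76
Solving the system yields a = -4, b = -2, c = -4.
So P(x) = -4x² - 2x - 4.
The constant term is -4.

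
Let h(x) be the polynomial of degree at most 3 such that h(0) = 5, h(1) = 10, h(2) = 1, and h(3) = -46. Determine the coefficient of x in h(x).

Write h(x) = ax^3 + bx^2 + cx + d. Substituting each data point gives a linear system:
  d = 5
  a + b + c + d = 10
  8a + 4b + 2c + d = 1
  27a + 9b + 3c + d = -46
Solving the system yields a = -4, b = 5, c = 4, d = 5.
So h(x) = -4x³ + 5x² + 4x + 5.
The coefficient of x is 4.

4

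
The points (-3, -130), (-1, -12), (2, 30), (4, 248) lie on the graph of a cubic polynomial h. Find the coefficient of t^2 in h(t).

Write h(t) = at^3 + bt^2 + ct + d. Substituting each data point gives a linear system:
  -27a + 9b - 3c + d = -130
  -a + b - c + d = -12
  8a + 4b + 2c + d = 30
  64a + 16b + 4c + d = 248
Solving the system yields a = 4, b = -1, c = 3, d = -4.
So h(t) = 4t^3 - t^2 + 3t - 4.
The coefficient of t^2 is -1.

-1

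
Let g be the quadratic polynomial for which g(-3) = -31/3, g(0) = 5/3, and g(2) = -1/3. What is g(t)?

Write g(t) = at^2 + bt + c. Substituting each data point gives a linear system:
  9a - 3b + c = -31/3
  c = 5/3
  4a + 2b + c = -1/3
Solving the system yields a = -1, b = 1, c = 5/3.
So g(t) = -t^2 + t + 5/3.
Check: g(2) = -1/3. ✓

g(t) = -t^2 + t + 5/3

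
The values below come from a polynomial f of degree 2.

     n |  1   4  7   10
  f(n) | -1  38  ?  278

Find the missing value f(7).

The 3 known points determine the degree-2 polynomial uniquely.
Write f(n) = an^2 + bn + c. Substituting each data point gives a linear system:
  a + b + c = -1
  16a + 4b + c = 38
  100a + 10b + c = 278
Solving the system yields a = 3, b = -2, c = -2.
So f(n) = 3n^2 - 2n - 2.
Then f(7) = 131.

131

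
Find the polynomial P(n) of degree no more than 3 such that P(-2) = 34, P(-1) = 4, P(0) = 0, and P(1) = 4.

P(n) = -3n^3 + 4n^2 + 3n

Write P(n) = an^3 + bn^2 + cn + d. Substituting each data point gives a linear system:
  -8a + 4b - 2c + d = 34
  -a + b - c + d = 4
  d = 0
  a + b + c + d = 4
Solving the system yields a = -3, b = 4, c = 3, d = 0.
So P(n) = -3n³ + 4n² + 3n.
Check: P(0) = 0. ✓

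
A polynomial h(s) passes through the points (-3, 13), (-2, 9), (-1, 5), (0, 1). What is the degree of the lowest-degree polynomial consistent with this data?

1

Forward differences of the values at s = -3, -2, -1, 0:
  h  : 13  9  5  1
  Δ  : -4  -4  -4
  Δ^2: 0  0
  Δ^3: 0
The first differences are constant (-4) and nonzero, while all higher differences vanish, so the minimal degree is 1.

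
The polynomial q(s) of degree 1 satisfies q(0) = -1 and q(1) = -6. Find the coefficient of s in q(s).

-5

Write q(s) = as + b. Substituting each data point gives a linear system:
  b = -1
  a + b = -6
Solving the system yields a = -5, b = -1.
So q(s) = -5s - 1.
The leading coefficient is -5.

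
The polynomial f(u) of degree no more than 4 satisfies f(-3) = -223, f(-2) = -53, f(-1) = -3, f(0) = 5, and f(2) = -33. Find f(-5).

-1475

Using the Lagrange interpolation formula with nodes -3, -2, -1, 0, 2:
  L_0(u) = (u + 2)(u + 1)u(u - 2) / 30
  L_1(u) = (u + 3)(u + 1)u(u - 2) / -8
  L_2(u) = (u + 3)(u + 2)u(u - 2) / 6
  L_3(u) = (u + 3)(u + 2)(u + 1)(u - 2) / -12
  L_4(u) = (u + 3)(u + 2)(u + 1)u / 120
Then f(u) = -223·L_0(u) - 53·L_1(u) - 3·L_2(u) + 5·L_3(u) - 33·L_4(u).
Expanding and collecting terms gives f(u) = -2u^4 + u^3 - 4u^2 + u + 5.
Evaluating at u = -5: f(-5) = -1475.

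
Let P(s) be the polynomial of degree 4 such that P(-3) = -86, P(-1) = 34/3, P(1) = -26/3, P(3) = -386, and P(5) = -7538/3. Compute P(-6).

-2762

Write P(s) = as^4 + bs^3 + cs^2 + ds + e. Substituting each data point gives a linear system:
  81a - 27b + 9c - 3d + e = -86
  a - b + c - d + e = 34/3
  a + b + c + d + e = -26/3
  81a + 27b + 9c + 3d + e = -386
  625a + 125b + 25c + 5d + e = -7538/3
Solving the system yields a = -3, b = -5, c = 1/3, d = -5, e = 4.
So P(s) = -3s^4 - 5s^3 + (1/3)s^2 - 5s + 4.
Then P(-6) = -2762.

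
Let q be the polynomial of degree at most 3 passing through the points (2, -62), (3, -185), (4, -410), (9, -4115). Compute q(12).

-9482

Using the Lagrange interpolation formula with nodes 2, 3, 4, 9:
  L_0(n) = (n - 3)(n - 4)(n - 9) / -14
  L_1(n) = (n - 2)(n - 4)(n - 9) / 6
  L_2(n) = (n - 2)(n - 3)(n - 9) / -10
  L_3(n) = (n - 2)(n - 3)(n - 4) / 210
Then q(n) = -62·L_0(n) - 185·L_1(n) - 410·L_2(n) - 4115·L_3(n).
Expanding and collecting terms gives q(n) = -5n^3 - 6n^2 + 2n - 2.
Evaluating at n = 12: q(12) = -9482.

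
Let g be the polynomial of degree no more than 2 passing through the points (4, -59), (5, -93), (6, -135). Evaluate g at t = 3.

-33

Forward differences of the values at t = 4, 5, 6:
  g  : -59  -93  -135
  Δ  : -34  -42
  Δ^2: -8
The second differences are constant, confirming degree 2.
Interpolating (Newton forward form) and evaluating at t = 3 gives g(3) = -33.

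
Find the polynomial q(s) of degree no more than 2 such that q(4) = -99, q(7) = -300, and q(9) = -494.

Using the Lagrange interpolation formula with nodes 4, 7, 9:
  L_0(s) = (s - 7)(s - 9) / 15
  L_1(s) = (s - 4)(s - 9) / -6
  L_2(s) = (s - 4)(s - 7) / 10
Then q(s) = -99·L_0(s) - 300·L_1(s) - 494·L_2(s).
Expanding and collecting terms gives q(s) = -6s² - s + 1.
Check: q(4) = -99. ✓

q(s) = -6s^2 - s + 1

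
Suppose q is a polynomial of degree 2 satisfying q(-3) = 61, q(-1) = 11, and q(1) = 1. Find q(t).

Write q(t) = at^2 + bt + c. Substituting each data point gives a linear system:
  9a - 3b + c = 61
  a - b + c = 11
  a + b + c = 1
Solving the system yields a = 5, b = -5, c = 1.
So q(t) = 5t^2 - 5t + 1.
Check: q(1) = 1. ✓

q(t) = 5t^2 - 5t + 1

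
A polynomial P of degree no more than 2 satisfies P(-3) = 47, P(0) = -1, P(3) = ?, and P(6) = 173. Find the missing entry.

41

The 3 known points determine the degree-2 polynomial uniquely.
Write P(x) = ax^2 + bx + c. Substituting each data point gives a linear system:
  9a - 3b + c = 47
  c = -1
  36a + 6b + c = 173
Solving the system yields a = 5, b = -1, c = -1.
So P(x) = 5x^2 - x - 1.
Then P(3) = 41.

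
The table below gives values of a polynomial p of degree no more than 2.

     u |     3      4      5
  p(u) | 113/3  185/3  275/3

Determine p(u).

p(u) = 3u^2 + 3u + 5/3

Using the Lagrange interpolation formula with nodes 3, 4, 5:
  L_0(u) = (u - 4)(u - 5) / 2
  L_1(u) = (u - 3)(u - 5) / -1
  L_2(u) = (u - 3)(u - 4) / 2
Then p(u) = 113/3·L_0(u) + 185/3·L_1(u) + 275/3·L_2(u).
Expanding and collecting terms gives p(u) = 3u^2 + 3u + 5/3.
Check: p(3) = 113/3. ✓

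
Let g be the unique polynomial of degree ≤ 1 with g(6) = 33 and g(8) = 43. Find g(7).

38

Using the Lagrange interpolation formula with nodes 6, 8:
  L_0(t) = (t - 8) / -2
  L_1(t) = (t - 6) / 2
Then g(t) = 33·L_0(t) + 43·L_1(t).
Expanding and collecting terms gives g(t) = 5t + 3.
Evaluating at t = 7: g(7) = 38.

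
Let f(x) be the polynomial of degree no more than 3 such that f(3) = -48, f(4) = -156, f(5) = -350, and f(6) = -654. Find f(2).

-2

Forward differences of the values at x = 3, 4, 5, 6:
  f  : -48  -156  -350  -654
  Δ  : -108  -194  -304
  Δ^2: -86  -110
  Δ^3: -24
The third differences are constant, confirming degree 3.
Interpolating (Newton forward form) and evaluating at x = 2 gives f(2) = -2.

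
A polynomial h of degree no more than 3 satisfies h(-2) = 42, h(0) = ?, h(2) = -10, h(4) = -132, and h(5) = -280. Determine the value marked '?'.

The 4 known points determine the degree-3 polynomial uniquely.
Write h(x) = ax^3 + bx^2 + cx + d. Substituting each data point gives a linear system:
  -8a + 4b - 2c + d = 42
  8a + 4b + 2c + d = -10
  64a + 16b + 4c + d = -132
  125a + 25b + 5c + d = -280
Solving the system yields a = -3, b = 4, c = -1, d = 0.
So h(x) = -3x^3 + 4x^2 - x.
Then h(0) = 0.

0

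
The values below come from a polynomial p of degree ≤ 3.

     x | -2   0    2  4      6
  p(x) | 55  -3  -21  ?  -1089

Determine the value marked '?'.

-287

The 4 known points determine the degree-3 polynomial uniquely.
Write p(x) = ax^3 + bx^2 + cx + d. Substituting each data point gives a linear system:
  -8a + 4b - 2c + d = 55
  d = -3
  8a + 4b + 2c + d = -21
  216a + 36b + 6c + d = -1089
Solving the system yields a = -6, b = 5, c = 5, d = -3.
So p(x) = -6x^3 + 5x^2 + 5x - 3.
Then p(4) = -287.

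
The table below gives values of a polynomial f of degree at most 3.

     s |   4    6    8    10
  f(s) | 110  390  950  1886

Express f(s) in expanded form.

Write f(s) = as^3 + bs^2 + cs + d. Substituting each data point gives a linear system:
  64a + 16b + 4c + d = 110
  216a + 36b + 6c + d = 390
  512a + 64b + 8c + d = 950
  1000a + 100b + 10c + d = 1886
Solving the system yields a = 2, b = -1, c = -2, d = 6.
So f(s) = 2s^3 - s^2 - 2s + 6.
Check: f(8) = 950. ✓

f(s) = 2s^3 - s^2 - 2s + 6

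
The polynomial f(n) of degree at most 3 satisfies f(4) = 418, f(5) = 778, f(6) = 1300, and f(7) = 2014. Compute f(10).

Write f(n) = an^3 + bn^2 + cn + d. Substituting each data point gives a linear system:
  64a + 16b + 4c + d = 418
  125a + 25b + 5c + d = 778
  216a + 36b + 6c + d = 1300
  343a + 49b + 7c + d = 2014
Solving the system yields a = 5, b = 6, c = 1, d = -2.
So f(n) = 5n^3 + 6n^2 + n - 2.
Then f(10) = 5608.

5608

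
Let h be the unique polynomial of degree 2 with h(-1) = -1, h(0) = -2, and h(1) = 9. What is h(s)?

h(s) = 6s^2 + 5s - 2

Write h(s) = as^2 + bs + c. Substituting each data point gives a linear system:
  a - b + c = -1
  c = -2
  a + b + c = 9
Solving the system yields a = 6, b = 5, c = -2.
So h(s) = 6s² + 5s - 2.
Check: h(1) = 9. ✓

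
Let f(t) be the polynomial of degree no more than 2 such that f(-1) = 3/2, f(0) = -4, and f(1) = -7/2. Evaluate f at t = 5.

117/2

Write f(t) = at^2 + bt + c. Substituting each data point gives a linear system:
  a - b + c = 3/2
  c = -4
  a + b + c = -7/2
Solving the system yields a = 3, b = -5/2, c = -4.
So f(t) = 3t² - (5/2)t - 4.
Then f(5) = 117/2.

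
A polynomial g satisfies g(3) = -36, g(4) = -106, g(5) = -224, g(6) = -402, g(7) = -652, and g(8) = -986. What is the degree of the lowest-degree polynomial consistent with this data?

3

Forward differences of the values at x = 3, 4, 5, 6, 7, 8:
  g  : -36  -106  -224  -402  -652  -986
  Δ  : -70  -118  -178  -250  -334
  Δ^2: -48  -60  -72  -84
  Δ^3: -12  -12  -12
  Δ^4: 0  0
  Δ^5: 0
The third differences are constant (-12) and nonzero, while all higher differences vanish, so the minimal degree is 3.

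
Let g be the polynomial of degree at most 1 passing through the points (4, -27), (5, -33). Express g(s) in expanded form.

g(s) = -6s - 3

Write g(s) = as + b. Substituting each data point gives a linear system:
  4a + b = -27
  5a + b = -33
Solving the system yields a = -6, b = -3.
So g(s) = -6s - 3.
Check: g(5) = -33. ✓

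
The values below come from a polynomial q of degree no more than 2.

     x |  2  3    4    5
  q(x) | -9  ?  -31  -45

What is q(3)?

The 3 known points determine the degree-2 polynomial uniquely.
Write q(x) = ax^2 + bx + c. Substituting each data point gives a linear system:
  4a + 2b + c = -9
  16a + 4b + c = -31
  25a + 5b + c = -45
Solving the system yields a = -1, b = -5, c = 5.
So q(x) = -x^2 - 5x + 5.
Then q(3) = -19.

-19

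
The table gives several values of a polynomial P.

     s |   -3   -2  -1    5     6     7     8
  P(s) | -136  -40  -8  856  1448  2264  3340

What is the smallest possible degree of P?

3

Divided differences on the nodes -3, -2, -1, 5, 6, 7, 8:
  order 0: -136  -40  -8  856  1448  2264  3340
  order 1: 96  32  144  592  816  1076
  order 2: -32  16  64  112  130
  order 3: 6  6  6  6
  order 4: 0  0  0
  order 5: 0  0
  order 6: 0
The order-3 divided differences are all 6 (nonzero) and every higher order vanishes, so the data lies on a polynomial of degree exactly 3.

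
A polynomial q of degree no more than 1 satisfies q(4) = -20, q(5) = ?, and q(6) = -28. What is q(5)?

-24

On equispaced nodes a degree-1 polynomial has vanishing second forward difference, so
  q(4) - 2·q(5) + q(6) = 0.
Substituting the known values and solving for q(5):
  -2·q(5) = 48
  q(5) = -24.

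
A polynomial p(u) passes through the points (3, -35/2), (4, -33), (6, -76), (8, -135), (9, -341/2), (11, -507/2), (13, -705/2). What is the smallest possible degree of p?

2

Divided differences on the nodes 3, 4, 6, 8, 9, 11, 13:
  order 0: -35/2  -33  -76  -135  -341/2  -507/2  -705/2
  order 1: -31/2  -43/2  -59/2  -71/2  -83/2  -99/2
  order 2: -2  -2  -2  -2  -2
  order 3: 0  0  0  0
  order 4: 0  0  0
  order 5: 0  0
  order 6: 0
The order-2 divided differences are all -2 (nonzero) and every higher order vanishes, so the data lies on a polynomial of degree exactly 2.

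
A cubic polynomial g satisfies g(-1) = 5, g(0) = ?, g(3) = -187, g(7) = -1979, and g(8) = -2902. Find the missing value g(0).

2

The 4 known points determine the degree-3 polynomial uniquely.
Write g(n) = an^3 + bn^2 + cn + d. Substituting each data point gives a linear system:
  -a + b - c + d = 5
  27a + 9b + 3c + d = -187
  343a + 49b + 7c + d = -1979
  512a + 64b + 8c + d = -2902
Solving the system yields a = -5, b = -5, c = -3, d = 2.
So g(n) = -5n^3 - 5n^2 - 3n + 2.
Then g(0) = 2.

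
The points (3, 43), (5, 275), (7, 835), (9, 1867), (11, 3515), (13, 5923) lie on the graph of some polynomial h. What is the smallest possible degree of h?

Forward differences of the values at x = 3, 5, 7, 9, 11, 13:
  h  : 43  275  835  1867  3515  5923
  Δ  : 232  560  1032  1648  2408
  Δ^2: 328  472  616  760
  Δ^3: 144  144  144
  Δ^4: 0  0
  Δ^5: 0
The third differences are constant (144) and nonzero, while all higher differences vanish, so the minimal degree is 3.

3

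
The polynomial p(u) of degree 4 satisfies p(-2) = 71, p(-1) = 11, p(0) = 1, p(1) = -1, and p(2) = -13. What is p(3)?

-29

Using the Lagrange interpolation formula with nodes -2, -1, 0, 1, 2:
  L_0(u) = (u + 1)u(u - 1)(u - 2) / 24
  L_1(u) = (u + 2)u(u - 1)(u - 2) / -6
  L_2(u) = (u + 2)(u + 1)(u - 1)(u - 2) / 4
  L_3(u) = (u + 2)(u + 1)u(u - 2) / -6
  L_4(u) = (u + 2)(u + 1)u(u - 1) / 24
Then p(u) = 71·L_0(u) + 11·L_1(u) + 1·L_2(u) - 1·L_3(u) - 13·L_4(u).
Expanding and collecting terms gives p(u) = u^4 - 5u^3 + 3u^2 - u + 1.
Evaluating at u = 3: p(3) = -29.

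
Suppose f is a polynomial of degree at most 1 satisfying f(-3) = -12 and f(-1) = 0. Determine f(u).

f(u) = 6u + 6

Write f(u) = au + b. Substituting each data point gives a linear system:
  -3a + b = -12
  -a + b = 0
Solving the system yields a = 6, b = 6.
So f(u) = 6u + 6.
Check: f(-3) = -12. ✓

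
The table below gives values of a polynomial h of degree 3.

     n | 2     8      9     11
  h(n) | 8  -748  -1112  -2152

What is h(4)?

Using the Lagrange interpolation formula with nodes 2, 8, 9, 11:
  L_0(n) = (n - 8)(n - 9)(n - 11) / -378
  L_1(n) = (n - 2)(n - 9)(n - 11) / 18
  L_2(n) = (n - 2)(n - 8)(n - 11) / -14
  L_3(n) = (n - 2)(n - 8)(n - 9) / 54
Then h(n) = 8·L_0(n) - 748·L_1(n) - 1112·L_2(n) - 2152·L_3(n).
Expanding and collecting terms gives h(n) = -2n³ + 4n² + 2n + 4.
Evaluating at n = 4: h(4) = -52.

-52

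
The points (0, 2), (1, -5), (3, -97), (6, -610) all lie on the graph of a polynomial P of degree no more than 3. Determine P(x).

P(x) = -2x^3 - 5x^2 + 2

Using the Lagrange interpolation formula with nodes 0, 1, 3, 6:
  L_0(x) = (x - 1)(x - 3)(x - 6) / -18
  L_1(x) = x(x - 3)(x - 6) / 10
  L_2(x) = x(x - 1)(x - 6) / -18
  L_3(x) = x(x - 1)(x - 3) / 90
Then P(x) = 2·L_0(x) - 5·L_1(x) - 97·L_2(x) - 610·L_3(x).
Expanding and collecting terms gives P(x) = -2x^3 - 5x^2 + 2.
Check: P(6) = -610. ✓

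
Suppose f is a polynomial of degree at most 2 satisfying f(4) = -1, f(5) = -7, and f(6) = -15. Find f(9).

Write f(s) = as^2 + bs + c. Substituting each data point gives a linear system:
  16a + 4b + c = -1
  25a + 5b + c = -7
  36a + 6b + c = -15
Solving the system yields a = -1, b = 3, c = 3.
So f(s) = -s² + 3s + 3.
Then f(9) = -51.

-51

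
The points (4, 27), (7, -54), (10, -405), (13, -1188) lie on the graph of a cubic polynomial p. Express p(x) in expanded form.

p(x) = -x^3 + 6x^2 - 5

Write p(x) = ax^3 + bx^2 + cx + d. Substituting each data point gives a linear system:
  64a + 16b + 4c + d = 27
  343a + 49b + 7c + d = -54
  1000a + 100b + 10c + d = -405
  2197a + 169b + 13c + d = -1188
Solving the system yields a = -1, b = 6, c = 0, d = -5.
So p(x) = -x³ + 6x² - 5.
Check: p(10) = -405. ✓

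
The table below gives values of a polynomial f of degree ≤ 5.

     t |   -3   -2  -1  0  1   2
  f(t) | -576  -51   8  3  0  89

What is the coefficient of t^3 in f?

-2

Write f(t) = at^5 + bt^4 + ct^3 + dt^2 + et + k. Substituting each data point gives a linear system:
  -243a + 81b - 27c + 9d - 3e + k = -576
  -32a + 16b - 8c + 4d - 2e + k = -51
  -a + b - c + d - e + k = 8
  k = 3
  a + b + c + d + e + k = 0
  32a + 16b + 8c + 4d + 2e + k = 89
Solving the system yields a = 3, b = 1, c = -2, d = 0, e = -5, k = 3.
So f(t) = 3t^5 + t^4 - 2t^3 - 5t + 3.
The coefficient of t^3 is -2.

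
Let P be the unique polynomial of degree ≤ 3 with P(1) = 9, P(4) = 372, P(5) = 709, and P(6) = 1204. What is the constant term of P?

Write P(x) = ax^3 + bx^2 + cx + d. Substituting each data point gives a linear system:
  a + b + c + d = 9
  64a + 16b + 4c + d = 372
  125a + 25b + 5c + d = 709
  216a + 36b + 6c + d = 1204
Solving the system yields a = 5, b = 4, c = -4, d = 4.
So P(x) = 5x³ + 4x² - 4x + 4.
The constant term is 4.

4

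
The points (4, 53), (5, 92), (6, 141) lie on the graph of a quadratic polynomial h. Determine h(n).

h(n) = 5n^2 - 6n - 3

Using the Lagrange interpolation formula with nodes 4, 5, 6:
  L_0(n) = (n - 5)(n - 6) / 2
  L_1(n) = (n - 4)(n - 6) / -1
  L_2(n) = (n - 4)(n - 5) / 2
Then h(n) = 53·L_0(n) + 92·L_1(n) + 141·L_2(n).
Expanding and collecting terms gives h(n) = 5n^2 - 6n - 3.
Check: h(5) = 92. ✓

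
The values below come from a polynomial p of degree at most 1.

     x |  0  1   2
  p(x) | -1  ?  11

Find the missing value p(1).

The 2 known points determine the degree-1 polynomial uniquely.
Write p(x) = ax + b. Substituting each data point gives a linear system:
  b = -1
  2a + b = 11
Solving the system yields a = 6, b = -1.
So p(x) = 6x - 1.
Then p(1) = 5.

5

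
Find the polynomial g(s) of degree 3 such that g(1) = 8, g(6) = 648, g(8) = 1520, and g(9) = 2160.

g(s) = 3s^3 - s^2 + 6s

Write g(s) = as^3 + bs^2 + cs + d. Substituting each data point gives a linear system:
  a + b + c + d = 8
  216a + 36b + 6c + d = 648
  512a + 64b + 8c + d = 1520
  729a + 81b + 9c + d = 2160
Solving the system yields a = 3, b = -1, c = 6, d = 0.
So g(s) = 3s³ - s² + 6s.
Check: g(1) = 8. ✓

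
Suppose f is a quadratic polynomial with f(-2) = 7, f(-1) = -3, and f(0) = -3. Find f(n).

Using the Lagrange interpolation formula with nodes -2, -1, 0:
  L_0(n) = (n + 1)n / 2
  L_1(n) = (n + 2)n / -1
  L_2(n) = (n + 2)(n + 1) / 2
Then f(n) = 7·L_0(n) - 3·L_1(n) - 3·L_2(n).
Expanding and collecting terms gives f(n) = 5n² + 5n - 3.
Check: f(-2) = 7. ✓

f(n) = 5n^2 + 5n - 3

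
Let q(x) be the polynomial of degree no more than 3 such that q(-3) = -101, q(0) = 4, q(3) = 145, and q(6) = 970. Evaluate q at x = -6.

Forward differences of the values at x = -3, 0, 3, 6:
  q  : -101  4  145  970
  Δ  : 105  141  825
  Δ^2: 36  684
  Δ^3: 648
The third differences are constant, confirming degree 3.
Interpolating (Newton forward form) and evaluating at x = -6 gives q(-6) = -818.

-818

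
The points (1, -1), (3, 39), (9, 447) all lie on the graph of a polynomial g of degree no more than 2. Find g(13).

Write g(t) = at^2 + bt + c. Substituting each data point gives a linear system:
  a + b + c = -1
  9a + 3b + c = 39
  81a + 9b + c = 447
Solving the system yields a = 6, b = -4, c = -3.
So g(t) = 6t^2 - 4t - 3.
Then g(13) = 959.

959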